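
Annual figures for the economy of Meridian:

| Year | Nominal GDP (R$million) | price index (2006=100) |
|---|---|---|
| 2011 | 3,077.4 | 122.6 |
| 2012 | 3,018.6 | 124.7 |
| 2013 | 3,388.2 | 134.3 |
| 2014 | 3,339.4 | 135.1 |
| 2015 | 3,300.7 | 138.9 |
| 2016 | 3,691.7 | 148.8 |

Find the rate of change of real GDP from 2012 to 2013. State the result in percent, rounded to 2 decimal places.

4.22%

Real GDP 2012 = 3018.6/1.247 = 2420.69.
Real GDP 2013 = 3388.2/1.343 = 2522.86.
Change = 2522.86/2420.69 − 1 = 0.0422.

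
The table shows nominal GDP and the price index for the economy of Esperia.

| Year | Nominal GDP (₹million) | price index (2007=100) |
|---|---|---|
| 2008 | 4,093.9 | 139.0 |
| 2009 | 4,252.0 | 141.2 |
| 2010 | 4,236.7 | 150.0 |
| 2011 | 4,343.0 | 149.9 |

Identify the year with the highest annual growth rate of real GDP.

2009: real = 4252.0/1.412 = 3011.33; growth vs 2008 (2945.25) = 2.24%.
2010: real = 4236.7/1.500 = 2824.47; growth vs 2009 (3011.33) = -6.21%.
2011: real = 4343.0/1.499 = 2897.26; growth vs 2010 (2824.47) = 2.58%.

2011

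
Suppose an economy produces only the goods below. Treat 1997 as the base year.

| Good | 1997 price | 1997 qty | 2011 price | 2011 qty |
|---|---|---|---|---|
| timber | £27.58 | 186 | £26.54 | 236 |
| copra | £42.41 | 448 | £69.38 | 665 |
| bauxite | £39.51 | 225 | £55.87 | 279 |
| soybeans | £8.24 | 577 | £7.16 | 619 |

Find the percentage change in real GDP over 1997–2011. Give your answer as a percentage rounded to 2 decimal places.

34.58%

Real GDP 1997 = Nominal GDP 1997 = 27.58·186 + 42.41·448 + 39.51·225 + 8.24·577 = 37773.79.
Real GDP 2011 (at 1997 prices) = 27.58·236 + 42.41·665 + 39.51·279 + 8.24·619 = 50835.38.
Real growth = 50835.38/37773.79 − 1 = 0.3458.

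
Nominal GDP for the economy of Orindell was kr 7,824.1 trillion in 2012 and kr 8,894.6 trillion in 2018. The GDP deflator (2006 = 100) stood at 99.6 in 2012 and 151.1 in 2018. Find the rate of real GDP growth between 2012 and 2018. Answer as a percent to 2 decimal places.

-25.06%

Real GDP 2012 = 7824.1 / 0.996 = 7855.52.
Real GDP 2018 = 8894.6 / 1.511 = 5886.57.
Real growth = 5886.57 / 7855.52 − 1 = -0.2506.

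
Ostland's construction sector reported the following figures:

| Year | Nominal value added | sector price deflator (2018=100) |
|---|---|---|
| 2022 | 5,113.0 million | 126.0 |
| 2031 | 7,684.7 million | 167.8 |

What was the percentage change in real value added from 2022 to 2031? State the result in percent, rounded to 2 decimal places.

12.86%

Real value added 2022 = 5113.0 / 1.260 = 4057.94.
Real value added 2031 = 7684.7 / 1.678 = 4579.68.
Real growth = 4579.68 / 4057.94 − 1 = 0.1286.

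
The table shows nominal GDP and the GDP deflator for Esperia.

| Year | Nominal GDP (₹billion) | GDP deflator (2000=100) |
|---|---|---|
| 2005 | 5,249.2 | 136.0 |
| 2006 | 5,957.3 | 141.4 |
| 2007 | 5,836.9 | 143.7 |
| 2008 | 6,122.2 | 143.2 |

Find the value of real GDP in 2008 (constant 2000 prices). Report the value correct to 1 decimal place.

₹4,275.3 billion

Real GDP 2008 = 6122.2 / 1.432 = 4275.28.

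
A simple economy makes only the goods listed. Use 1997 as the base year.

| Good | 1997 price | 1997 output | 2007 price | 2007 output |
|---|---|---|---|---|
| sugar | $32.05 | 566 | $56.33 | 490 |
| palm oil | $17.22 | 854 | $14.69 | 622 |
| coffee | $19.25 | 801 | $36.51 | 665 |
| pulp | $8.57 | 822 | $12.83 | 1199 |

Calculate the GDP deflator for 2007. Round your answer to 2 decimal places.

154.37

Nominal GDP 2007 = 56.33·490 + 14.69·622 + 36.51·665 + 12.83·1199 = 76401.20.
Real GDP 2007 (at 1997 prices) = 32.05·490 + 17.22·622 + 19.25·665 + 8.57·1199 = 49492.02.
Deflator = Nominal/Real × 100 = 76401.20/49492.02 × 100 = 154.371.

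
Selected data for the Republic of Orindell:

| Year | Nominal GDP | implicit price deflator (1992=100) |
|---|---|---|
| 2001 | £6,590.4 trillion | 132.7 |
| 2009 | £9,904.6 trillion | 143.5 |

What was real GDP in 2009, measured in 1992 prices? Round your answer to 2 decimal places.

Real GDP = Nominal / (implicit price deflator/100) = 9904.6 / 1.435 = 6902.16.

£6,902.16 trillion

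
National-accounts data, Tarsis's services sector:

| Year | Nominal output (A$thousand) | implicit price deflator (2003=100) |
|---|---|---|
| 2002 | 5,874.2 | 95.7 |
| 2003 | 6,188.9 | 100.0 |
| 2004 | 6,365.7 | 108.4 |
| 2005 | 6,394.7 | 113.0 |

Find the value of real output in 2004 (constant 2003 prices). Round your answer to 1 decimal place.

Real output 2004 = 6365.7 / 1.084 = 5872.42.

A$5,872.4 thousand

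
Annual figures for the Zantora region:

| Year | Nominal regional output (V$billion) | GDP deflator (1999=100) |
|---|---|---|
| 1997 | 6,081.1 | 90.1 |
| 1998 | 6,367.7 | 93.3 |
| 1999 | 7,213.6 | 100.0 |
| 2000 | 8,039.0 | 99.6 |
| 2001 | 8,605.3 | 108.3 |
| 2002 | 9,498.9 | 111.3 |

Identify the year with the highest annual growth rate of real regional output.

1998: real = 6367.7/0.933 = 6824.97; growth vs 1997 (6749.28) = 1.12%.
1999: real = 7213.6/1.000 = 7213.60; growth vs 1998 (6824.97) = 5.69%.
2000: real = 8039.0/0.996 = 8071.29; growth vs 1999 (7213.60) = 11.89%.
2001: real = 8605.3/1.083 = 7945.80; growth vs 2000 (8071.29) = -1.55%.
2002: real = 9498.9/1.113 = 8534.50; growth vs 2001 (7945.80) = 7.41%.

2000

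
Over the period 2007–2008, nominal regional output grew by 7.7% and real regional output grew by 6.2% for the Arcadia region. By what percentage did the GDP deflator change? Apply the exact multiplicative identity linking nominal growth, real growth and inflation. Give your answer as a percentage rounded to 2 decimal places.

1.41%

(1 + g_nom) = (1 + g_real)(1 + π), so π = 1.0770 / 1.0620 − 1 = 0.01412.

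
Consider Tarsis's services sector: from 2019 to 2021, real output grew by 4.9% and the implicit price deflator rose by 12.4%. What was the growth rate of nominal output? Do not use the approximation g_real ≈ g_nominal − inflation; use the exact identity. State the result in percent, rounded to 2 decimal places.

(1 + g_nom) = (1 + g_real)(1 + π) = 1.0490 × 1.1240 = 1.17908.

17.91%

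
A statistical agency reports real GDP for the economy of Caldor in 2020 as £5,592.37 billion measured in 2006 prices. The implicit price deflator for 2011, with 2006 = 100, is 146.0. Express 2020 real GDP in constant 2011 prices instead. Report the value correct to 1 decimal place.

Real GDP in 2011 prices = Real GDP in 2006 prices × (P_2011/P_2006) = 5592.37 × 1.460 = 8164.86.

£8,164.9 billion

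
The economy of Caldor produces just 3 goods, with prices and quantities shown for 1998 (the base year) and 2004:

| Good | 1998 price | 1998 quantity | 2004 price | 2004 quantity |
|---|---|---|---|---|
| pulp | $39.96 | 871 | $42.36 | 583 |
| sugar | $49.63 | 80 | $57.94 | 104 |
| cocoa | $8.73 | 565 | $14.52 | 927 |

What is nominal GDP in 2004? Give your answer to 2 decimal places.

Nominal GDP 2004 = Σ (p_2004 × q_2004) = 42.36·583 + 57.94·104 + 14.52·927 = 44181.68.

$44181.68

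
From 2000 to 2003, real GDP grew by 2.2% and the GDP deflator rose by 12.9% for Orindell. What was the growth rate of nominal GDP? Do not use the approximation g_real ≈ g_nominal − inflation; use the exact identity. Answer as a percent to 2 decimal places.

15.38%

(1 + g_nom) = (1 + g_real)(1 + π) = 1.0220 × 1.1290 = 1.15384.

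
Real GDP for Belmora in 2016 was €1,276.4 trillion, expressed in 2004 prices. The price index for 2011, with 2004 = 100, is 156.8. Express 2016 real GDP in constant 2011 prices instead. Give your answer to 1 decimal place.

€2,001.4 trillion

Real GDP in 2011 prices = Real GDP in 2004 prices × (P_2011/P_2004) = 1276.4 × 1.568 = 2001.40.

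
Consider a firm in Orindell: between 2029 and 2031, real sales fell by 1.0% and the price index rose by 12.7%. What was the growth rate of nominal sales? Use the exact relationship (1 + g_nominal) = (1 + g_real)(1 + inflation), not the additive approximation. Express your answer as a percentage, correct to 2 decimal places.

(1 + g_nom) = (1 + g_real)(1 + π) = 0.9900 × 1.1270 = 1.11573.

11.57%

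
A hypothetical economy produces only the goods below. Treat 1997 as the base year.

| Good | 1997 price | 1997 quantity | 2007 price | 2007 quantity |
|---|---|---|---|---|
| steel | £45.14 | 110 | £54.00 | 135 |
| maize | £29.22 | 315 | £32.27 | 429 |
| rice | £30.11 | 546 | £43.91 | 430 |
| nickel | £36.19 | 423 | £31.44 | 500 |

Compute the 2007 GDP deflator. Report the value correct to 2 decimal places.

Nominal GDP 2007 = 54.00·135 + 32.27·429 + 43.91·430 + 31.44·500 = 55735.13.
Real GDP 2007 (at 1997 prices) = 45.14·135 + 29.22·429 + 30.11·430 + 36.19·500 = 49671.58.
Deflator = Nominal/Real × 100 = 55735.13/49671.58 × 100 = 112.207.

112.21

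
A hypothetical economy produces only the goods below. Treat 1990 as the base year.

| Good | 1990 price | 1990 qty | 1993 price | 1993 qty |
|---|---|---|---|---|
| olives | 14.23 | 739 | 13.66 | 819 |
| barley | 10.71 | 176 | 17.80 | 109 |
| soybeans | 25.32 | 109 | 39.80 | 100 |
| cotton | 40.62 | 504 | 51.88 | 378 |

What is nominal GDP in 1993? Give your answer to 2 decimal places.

Nominal GDP 1993 = Σ (p_1993 × q_1993) = 13.66·819 + 17.80·109 + 39.80·100 + 51.88·378 = 36718.38.

36718.38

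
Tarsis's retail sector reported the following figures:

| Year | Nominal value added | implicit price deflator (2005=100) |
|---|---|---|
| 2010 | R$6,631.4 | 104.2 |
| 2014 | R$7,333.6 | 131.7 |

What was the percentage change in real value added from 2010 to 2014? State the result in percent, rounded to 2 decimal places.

-12.50%

Real value added 2010 = 6631.4 / 1.042 = 6364.11.
Real value added 2014 = 7333.6 / 1.317 = 5568.41.
Real growth = 5568.41 / 6364.11 − 1 = -0.1250.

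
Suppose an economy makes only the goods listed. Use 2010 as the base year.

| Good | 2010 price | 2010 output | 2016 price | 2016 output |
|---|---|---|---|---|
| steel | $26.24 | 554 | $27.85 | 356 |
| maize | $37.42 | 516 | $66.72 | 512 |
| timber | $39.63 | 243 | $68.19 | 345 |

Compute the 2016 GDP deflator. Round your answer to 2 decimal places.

160.29

Nominal GDP 2016 = 27.85·356 + 66.72·512 + 68.19·345 = 67600.79.
Real GDP 2016 (at 2010 prices) = 26.24·356 + 37.42·512 + 39.63·345 = 42172.83.
Deflator = Nominal/Real × 100 = 67600.79/42172.83 × 100 = 160.295.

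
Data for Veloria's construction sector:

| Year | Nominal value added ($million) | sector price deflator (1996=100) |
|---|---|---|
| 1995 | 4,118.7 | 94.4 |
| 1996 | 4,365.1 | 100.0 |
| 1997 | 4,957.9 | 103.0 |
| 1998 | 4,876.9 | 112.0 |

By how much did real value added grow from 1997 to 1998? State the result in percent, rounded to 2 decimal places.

-9.54%

Real value added 1997 = 4957.9/1.030 = 4813.50.
Real value added 1998 = 4876.9/1.120 = 4354.38.
Change = 4354.38/4813.50 − 1 = -0.0954.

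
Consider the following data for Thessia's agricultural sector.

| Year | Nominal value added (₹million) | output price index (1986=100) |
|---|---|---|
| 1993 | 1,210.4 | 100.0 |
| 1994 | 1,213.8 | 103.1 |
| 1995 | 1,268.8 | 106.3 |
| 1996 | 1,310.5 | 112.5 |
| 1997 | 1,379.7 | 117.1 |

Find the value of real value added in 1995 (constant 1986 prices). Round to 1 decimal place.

Real value added 1995 = 1268.8 / 1.063 = 1193.60.

₹1,193.6 million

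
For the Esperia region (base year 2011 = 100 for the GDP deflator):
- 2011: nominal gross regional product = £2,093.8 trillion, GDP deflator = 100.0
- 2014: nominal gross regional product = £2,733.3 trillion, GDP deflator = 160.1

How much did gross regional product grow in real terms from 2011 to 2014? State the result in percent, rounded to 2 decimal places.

-18.46%

Deflate each year: 2011 → 2093.8/1.000 = 2093.80; 2014 → 2733.3/1.601 = 1707.25.
So real gross regional product changed by 1707.25/2093.80 − 1 = -0.1846, i.e. -18.46%.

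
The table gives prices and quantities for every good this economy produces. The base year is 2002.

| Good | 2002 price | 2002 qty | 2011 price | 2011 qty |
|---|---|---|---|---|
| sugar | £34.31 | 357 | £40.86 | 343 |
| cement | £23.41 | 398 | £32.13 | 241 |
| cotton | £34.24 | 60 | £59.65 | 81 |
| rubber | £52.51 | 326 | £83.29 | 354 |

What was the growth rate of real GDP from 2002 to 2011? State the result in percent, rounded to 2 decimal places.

-4.83%

Real GDP 2002 = Nominal GDP 2002 = 34.31·357 + 23.41·398 + 34.24·60 + 52.51·326 = 40738.51.
Real GDP 2011 (at 2002 prices) = 34.31·343 + 23.41·241 + 34.24·81 + 52.51·354 = 38772.12.
Real growth = 38772.12/40738.51 − 1 = -0.0483.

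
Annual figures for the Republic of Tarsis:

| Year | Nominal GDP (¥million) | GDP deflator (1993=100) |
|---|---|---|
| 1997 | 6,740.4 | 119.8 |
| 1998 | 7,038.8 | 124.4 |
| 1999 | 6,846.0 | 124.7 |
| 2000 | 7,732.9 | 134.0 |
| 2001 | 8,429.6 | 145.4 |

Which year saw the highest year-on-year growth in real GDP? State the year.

1998: real = 7038.8/1.244 = 5658.20; growth vs 1997 (5626.38) = 0.57%.
1999: real = 6846.0/1.247 = 5489.98; growth vs 1998 (5658.20) = -2.97%.
2000: real = 7732.9/1.340 = 5770.82; growth vs 1999 (5489.98) = 5.12%.
2001: real = 8429.6/1.454 = 5797.52; growth vs 2000 (5770.82) = 0.46%.

2000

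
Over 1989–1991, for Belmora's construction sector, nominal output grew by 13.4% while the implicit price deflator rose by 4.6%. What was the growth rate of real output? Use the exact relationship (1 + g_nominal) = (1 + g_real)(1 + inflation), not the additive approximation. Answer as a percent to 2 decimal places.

8.41%

(1 + g_nom) = (1 + g_real)(1 + π), so g_real = 1.1340 / 1.0460 − 1 = 0.08413.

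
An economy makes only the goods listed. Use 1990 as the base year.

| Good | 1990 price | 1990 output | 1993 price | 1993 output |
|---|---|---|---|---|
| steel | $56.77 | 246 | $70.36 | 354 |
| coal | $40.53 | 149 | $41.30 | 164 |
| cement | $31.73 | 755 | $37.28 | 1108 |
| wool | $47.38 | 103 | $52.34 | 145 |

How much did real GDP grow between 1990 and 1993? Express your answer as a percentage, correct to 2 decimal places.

40.81%

Real GDP 1990 = Nominal GDP 1990 = 56.77·246 + 40.53·149 + 31.73·755 + 47.38·103 = 48840.68.
Real GDP 1993 (at 1990 prices) = 56.77·354 + 40.53·164 + 31.73·1108 + 47.38·145 = 68770.44.
Real growth = 68770.44/48840.68 − 1 = 0.4081.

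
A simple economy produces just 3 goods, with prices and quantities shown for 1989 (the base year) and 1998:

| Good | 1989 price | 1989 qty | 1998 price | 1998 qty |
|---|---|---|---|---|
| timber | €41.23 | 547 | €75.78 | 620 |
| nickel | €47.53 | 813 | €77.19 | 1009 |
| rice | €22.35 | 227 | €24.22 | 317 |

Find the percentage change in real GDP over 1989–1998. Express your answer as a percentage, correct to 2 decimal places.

21.64%

Real GDP 1989 = Nominal GDP 1989 = 41.23·547 + 47.53·813 + 22.35·227 = 66268.15.
Real GDP 1998 (at 1989 prices) = 41.23·620 + 47.53·1009 + 22.35·317 = 80605.32.
Real growth = 80605.32/66268.15 − 1 = 0.2164.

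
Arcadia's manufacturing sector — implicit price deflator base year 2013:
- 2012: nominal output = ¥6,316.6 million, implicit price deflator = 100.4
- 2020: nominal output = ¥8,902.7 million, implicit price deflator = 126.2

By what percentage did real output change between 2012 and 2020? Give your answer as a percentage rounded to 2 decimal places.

Deflate each year: 2012 → 6316.6/1.004 = 6291.43; 2020 → 8902.7/1.262 = 7054.44.
So real output changed by 7054.44/6291.43 − 1 = 0.1213, i.e. 12.13%.

12.13%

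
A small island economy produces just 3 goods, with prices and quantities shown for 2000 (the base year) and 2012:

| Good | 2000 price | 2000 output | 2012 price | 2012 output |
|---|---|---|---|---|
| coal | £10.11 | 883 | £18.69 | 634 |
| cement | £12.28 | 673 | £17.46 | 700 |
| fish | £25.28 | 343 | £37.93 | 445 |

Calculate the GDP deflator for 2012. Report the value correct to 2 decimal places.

Nominal GDP 2012 = 18.69·634 + 17.46·700 + 37.93·445 = 40950.31.
Real GDP 2012 (at 2000 prices) = 10.11·634 + 12.28·700 + 25.28·445 = 26255.34.
Deflator = Nominal/Real × 100 = 40950.31/26255.34 × 100 = 155.969.

155.97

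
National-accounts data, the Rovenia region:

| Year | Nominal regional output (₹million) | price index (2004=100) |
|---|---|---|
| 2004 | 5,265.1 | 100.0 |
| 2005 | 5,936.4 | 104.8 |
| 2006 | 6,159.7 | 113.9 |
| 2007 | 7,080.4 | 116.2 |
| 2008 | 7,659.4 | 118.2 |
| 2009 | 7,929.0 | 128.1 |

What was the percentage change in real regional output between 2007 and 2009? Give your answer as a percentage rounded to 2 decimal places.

Real regional output 2007 = 7080.4/1.162 = 6093.29.
Real regional output 2009 = 7929.0/1.281 = 6189.70.
Change = 6189.70/6093.29 − 1 = 0.0158.

1.58%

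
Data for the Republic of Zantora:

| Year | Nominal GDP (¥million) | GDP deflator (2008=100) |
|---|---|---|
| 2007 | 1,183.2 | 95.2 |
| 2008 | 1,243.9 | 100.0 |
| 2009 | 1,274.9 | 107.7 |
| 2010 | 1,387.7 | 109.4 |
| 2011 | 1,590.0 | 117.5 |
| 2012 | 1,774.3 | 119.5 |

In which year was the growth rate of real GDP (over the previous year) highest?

2008: real = 1243.9/1.000 = 1243.90; growth vs 2007 (1242.86) = 0.08%.
2009: real = 1274.9/1.077 = 1183.75; growth vs 2008 (1243.90) = -4.84%.
2010: real = 1387.7/1.094 = 1268.46; growth vs 2009 (1183.75) = 7.16%.
2011: real = 1590.0/1.175 = 1353.19; growth vs 2010 (1268.46) = 6.68%.
2012: real = 1774.3/1.195 = 1484.77; growth vs 2011 (1353.19) = 9.72%.

2012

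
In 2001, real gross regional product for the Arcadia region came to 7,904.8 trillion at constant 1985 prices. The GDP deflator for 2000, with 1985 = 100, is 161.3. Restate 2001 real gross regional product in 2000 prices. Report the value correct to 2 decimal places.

12,750.44 trillion

Real gross regional product in 2000 prices = Real gross regional product in 1985 prices × (P_2000/P_1985) = 7904.8 × 1.613 = 12750.44.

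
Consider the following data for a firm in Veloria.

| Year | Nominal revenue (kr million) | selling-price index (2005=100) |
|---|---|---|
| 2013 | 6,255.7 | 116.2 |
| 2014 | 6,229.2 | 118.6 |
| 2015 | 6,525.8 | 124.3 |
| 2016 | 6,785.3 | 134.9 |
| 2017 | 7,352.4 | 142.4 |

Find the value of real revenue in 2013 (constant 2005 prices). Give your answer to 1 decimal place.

Real revenue 2013 = 6255.7 / 1.162 = 5383.56.

kr 5,383.6 million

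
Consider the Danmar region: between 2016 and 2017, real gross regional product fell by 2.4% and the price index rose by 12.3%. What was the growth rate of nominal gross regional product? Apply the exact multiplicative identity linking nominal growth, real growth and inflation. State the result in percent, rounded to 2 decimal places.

(1 + g_nom) = (1 + g_real)(1 + π) = 0.9760 × 1.1230 = 1.09605.

9.60%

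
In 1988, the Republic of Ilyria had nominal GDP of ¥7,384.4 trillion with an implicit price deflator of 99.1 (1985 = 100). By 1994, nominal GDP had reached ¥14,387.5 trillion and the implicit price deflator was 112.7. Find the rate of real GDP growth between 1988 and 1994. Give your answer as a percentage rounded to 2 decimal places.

Real GDP 1988 = 7384.4 / 0.991 = 7451.46.
Real GDP 1994 = 14387.5 / 1.127 = 12766.19.
Real growth = 12766.19 / 7451.46 − 1 = 0.7132.

71.32%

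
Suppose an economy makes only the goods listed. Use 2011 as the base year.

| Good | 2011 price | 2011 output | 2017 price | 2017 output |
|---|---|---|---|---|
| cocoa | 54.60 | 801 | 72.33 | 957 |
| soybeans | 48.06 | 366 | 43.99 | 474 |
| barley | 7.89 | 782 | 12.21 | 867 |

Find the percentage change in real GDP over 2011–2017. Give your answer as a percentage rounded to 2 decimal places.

Real GDP 2011 = Nominal GDP 2011 = 54.60·801 + 48.06·366 + 7.89·782 = 67494.54.
Real GDP 2017 (at 2011 prices) = 54.60·957 + 48.06·474 + 7.89·867 = 81873.27.
Real growth = 81873.27/67494.54 − 1 = 0.2130.

21.30%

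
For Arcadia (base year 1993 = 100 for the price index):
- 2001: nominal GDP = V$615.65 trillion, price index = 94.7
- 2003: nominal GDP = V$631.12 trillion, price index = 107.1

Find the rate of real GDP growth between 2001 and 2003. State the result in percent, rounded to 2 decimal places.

-9.36%

Deflate each year: 2001 → 615.65/0.947 = 650.11; 2003 → 631.12/1.071 = 589.28.
So real GDP changed by 589.28/650.11 − 1 = -0.0936, i.e. -9.36%.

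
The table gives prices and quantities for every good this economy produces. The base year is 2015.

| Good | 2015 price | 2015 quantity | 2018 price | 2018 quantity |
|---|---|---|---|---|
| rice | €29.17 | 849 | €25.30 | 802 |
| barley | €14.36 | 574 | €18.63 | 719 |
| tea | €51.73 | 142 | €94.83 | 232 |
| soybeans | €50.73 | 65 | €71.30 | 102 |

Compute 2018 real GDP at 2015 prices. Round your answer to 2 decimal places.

€50895.00

Real GDP 2018 = Σ (p_2015 × q_2018) = 29.17·802 + 14.36·719 + 51.73·232 + 50.73·102 = 50895.00.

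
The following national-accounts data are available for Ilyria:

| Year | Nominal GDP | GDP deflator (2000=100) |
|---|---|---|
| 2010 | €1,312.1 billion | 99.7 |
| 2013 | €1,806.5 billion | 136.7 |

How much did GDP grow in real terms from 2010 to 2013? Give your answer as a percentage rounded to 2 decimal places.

0.41%

Real GDP 2010 = 1312.1 / 0.997 = 1316.05.
Real GDP 2013 = 1806.5 / 1.367 = 1321.51.
Real growth = 1321.51 / 1316.05 − 1 = 0.0041.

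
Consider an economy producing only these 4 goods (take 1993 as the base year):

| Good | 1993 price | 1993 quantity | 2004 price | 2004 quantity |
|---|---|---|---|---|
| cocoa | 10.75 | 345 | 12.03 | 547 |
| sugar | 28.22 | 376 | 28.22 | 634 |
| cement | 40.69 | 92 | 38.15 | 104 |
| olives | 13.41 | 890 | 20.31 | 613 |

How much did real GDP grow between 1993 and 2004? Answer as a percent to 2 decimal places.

20.75%

Real GDP 1993 = Nominal GDP 1993 = 10.75·345 + 28.22·376 + 40.69·92 + 13.41·890 = 29997.85.
Real GDP 2004 (at 1993 prices) = 10.75·547 + 28.22·634 + 40.69·104 + 13.41·613 = 36223.82.
Real growth = 36223.82/29997.85 − 1 = 0.2075.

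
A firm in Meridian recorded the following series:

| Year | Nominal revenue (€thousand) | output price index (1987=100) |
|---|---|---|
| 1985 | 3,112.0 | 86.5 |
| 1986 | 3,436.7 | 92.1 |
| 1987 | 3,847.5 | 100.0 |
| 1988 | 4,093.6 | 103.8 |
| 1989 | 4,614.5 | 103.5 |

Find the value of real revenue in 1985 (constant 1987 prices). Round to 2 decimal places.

€3,597.69 thousand

Real revenue 1985 = 3112.0 / 0.865 = 3597.69.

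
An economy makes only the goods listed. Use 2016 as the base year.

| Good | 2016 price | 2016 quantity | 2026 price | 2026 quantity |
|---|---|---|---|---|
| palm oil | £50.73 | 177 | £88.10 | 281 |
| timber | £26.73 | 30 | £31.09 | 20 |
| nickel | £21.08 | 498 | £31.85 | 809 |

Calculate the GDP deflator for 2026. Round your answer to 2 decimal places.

Nominal GDP 2026 = 88.10·281 + 31.09·20 + 31.85·809 = 51144.55.
Real GDP 2026 (at 2016 prices) = 50.73·281 + 26.73·20 + 21.08·809 = 31843.45.
Deflator = Nominal/Real × 100 = 51144.55/31843.45 × 100 = 160.612.

160.61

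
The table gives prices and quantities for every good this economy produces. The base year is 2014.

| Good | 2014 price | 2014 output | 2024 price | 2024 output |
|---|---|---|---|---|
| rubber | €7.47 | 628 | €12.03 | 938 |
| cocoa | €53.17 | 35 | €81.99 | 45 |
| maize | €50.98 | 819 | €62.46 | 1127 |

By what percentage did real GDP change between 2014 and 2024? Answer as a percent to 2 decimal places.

38.40%

Real GDP 2014 = Nominal GDP 2014 = 7.47·628 + 53.17·35 + 50.98·819 = 48304.73.
Real GDP 2024 (at 2014 prices) = 7.47·938 + 53.17·45 + 50.98·1127 = 66853.97.
Real growth = 66853.97/48304.73 − 1 = 0.3840.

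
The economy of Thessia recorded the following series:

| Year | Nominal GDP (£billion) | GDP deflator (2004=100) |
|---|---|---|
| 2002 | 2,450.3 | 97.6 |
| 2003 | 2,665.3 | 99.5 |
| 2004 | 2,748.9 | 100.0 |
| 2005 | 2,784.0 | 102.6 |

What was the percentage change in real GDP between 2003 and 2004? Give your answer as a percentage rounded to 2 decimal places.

2.62%

Real GDP 2003 = 2665.3/0.995 = 2678.69.
Real GDP 2004 = 2748.9/1.000 = 2748.90.
Change = 2748.90/2678.69 − 1 = 0.0262.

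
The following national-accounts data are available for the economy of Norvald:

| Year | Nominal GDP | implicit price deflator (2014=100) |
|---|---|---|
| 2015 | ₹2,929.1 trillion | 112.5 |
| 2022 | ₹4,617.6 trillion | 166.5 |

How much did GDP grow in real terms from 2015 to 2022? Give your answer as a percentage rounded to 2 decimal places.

6.52%

Real GDP 2015 = 2929.1 / 1.125 = 2603.64.
Real GDP 2022 = 4617.6 / 1.665 = 2773.33.
Real growth = 2773.33 / 2603.64 − 1 = 0.0652.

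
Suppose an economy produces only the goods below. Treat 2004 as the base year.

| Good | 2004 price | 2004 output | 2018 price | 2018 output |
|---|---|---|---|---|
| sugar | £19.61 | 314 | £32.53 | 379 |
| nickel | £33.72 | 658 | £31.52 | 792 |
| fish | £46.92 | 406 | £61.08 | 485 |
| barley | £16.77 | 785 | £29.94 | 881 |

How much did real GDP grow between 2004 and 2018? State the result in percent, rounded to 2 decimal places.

Real GDP 2004 = Nominal GDP 2004 = 19.61·314 + 33.72·658 + 46.92·406 + 16.77·785 = 60559.27.
Real GDP 2018 (at 2004 prices) = 19.61·379 + 33.72·792 + 46.92·485 + 16.77·881 = 71669.00.
Real growth = 71669.00/60559.27 − 1 = 0.1835.

18.35%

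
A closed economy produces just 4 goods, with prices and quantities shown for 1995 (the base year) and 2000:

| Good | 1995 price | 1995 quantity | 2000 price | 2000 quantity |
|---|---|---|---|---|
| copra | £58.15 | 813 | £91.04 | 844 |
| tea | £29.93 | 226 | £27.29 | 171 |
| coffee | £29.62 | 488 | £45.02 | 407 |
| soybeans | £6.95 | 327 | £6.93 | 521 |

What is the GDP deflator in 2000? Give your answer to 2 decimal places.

148.04

Nominal GDP 2000 = 91.04·844 + 27.29·171 + 45.02·407 + 6.93·521 = 103438.02.
Real GDP 2000 (at 1995 prices) = 58.15·844 + 29.93·171 + 29.62·407 + 6.95·521 = 69872.92.
Deflator = Nominal/Real × 100 = 103438.02/69872.92 × 100 = 148.037.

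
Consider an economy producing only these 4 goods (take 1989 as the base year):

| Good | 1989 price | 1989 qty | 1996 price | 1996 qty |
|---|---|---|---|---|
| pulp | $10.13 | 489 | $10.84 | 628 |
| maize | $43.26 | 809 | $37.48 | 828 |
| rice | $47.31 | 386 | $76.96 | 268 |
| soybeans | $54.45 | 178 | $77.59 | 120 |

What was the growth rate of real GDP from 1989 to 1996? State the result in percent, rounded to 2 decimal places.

Real GDP 1989 = Nominal GDP 1989 = 10.13·489 + 43.26·809 + 47.31·386 + 54.45·178 = 67904.67.
Real GDP 1996 (at 1989 prices) = 10.13·628 + 43.26·828 + 47.31·268 + 54.45·120 = 61394.00.
Real growth = 61394.00/67904.67 − 1 = -0.0959.

-9.59%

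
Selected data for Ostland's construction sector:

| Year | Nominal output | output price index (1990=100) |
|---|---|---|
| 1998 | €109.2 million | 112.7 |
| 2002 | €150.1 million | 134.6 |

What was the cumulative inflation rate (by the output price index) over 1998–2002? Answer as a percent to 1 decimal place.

19.4%

Price-level change = 134.6 / 112.7 − 1 = 0.1943.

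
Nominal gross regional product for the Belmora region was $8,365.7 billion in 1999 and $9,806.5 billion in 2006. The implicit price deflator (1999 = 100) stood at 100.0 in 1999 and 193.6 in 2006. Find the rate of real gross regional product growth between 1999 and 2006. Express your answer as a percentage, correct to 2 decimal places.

-39.45%

Real gross regional product 1999 = 8365.7 / 1.000 = 8365.70.
Real gross regional product 2006 = 9806.5 / 1.936 = 5065.34.
Real growth = 5065.34 / 8365.70 − 1 = -0.3945.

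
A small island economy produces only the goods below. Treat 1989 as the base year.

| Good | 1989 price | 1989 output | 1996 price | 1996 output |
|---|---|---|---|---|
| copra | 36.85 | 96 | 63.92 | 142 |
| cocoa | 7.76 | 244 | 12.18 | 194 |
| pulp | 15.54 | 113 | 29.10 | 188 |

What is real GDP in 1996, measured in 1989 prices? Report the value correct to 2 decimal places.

9659.66

Real GDP 1996 = Σ (p_1989 × q_1996) = 36.85·142 + 7.76·194 + 15.54·188 = 9659.66.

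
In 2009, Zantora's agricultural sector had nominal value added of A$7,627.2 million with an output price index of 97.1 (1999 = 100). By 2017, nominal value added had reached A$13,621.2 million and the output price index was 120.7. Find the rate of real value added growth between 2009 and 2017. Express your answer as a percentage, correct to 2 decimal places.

43.67%

Real value added 2009 = 7627.2 / 0.971 = 7854.99.
Real value added 2017 = 13621.2 / 1.207 = 11285.17.
Real growth = 11285.17 / 7854.99 − 1 = 0.4367.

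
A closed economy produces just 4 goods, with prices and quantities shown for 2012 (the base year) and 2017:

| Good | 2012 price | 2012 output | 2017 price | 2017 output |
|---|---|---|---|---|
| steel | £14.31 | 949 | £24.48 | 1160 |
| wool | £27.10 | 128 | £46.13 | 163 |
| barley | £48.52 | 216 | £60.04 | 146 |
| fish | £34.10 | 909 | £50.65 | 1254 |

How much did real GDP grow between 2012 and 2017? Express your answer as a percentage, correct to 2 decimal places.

21.08%

Real GDP 2012 = Nominal GDP 2012 = 14.31·949 + 27.10·128 + 48.52·216 + 34.10·909 = 58526.21.
Real GDP 2017 (at 2012 prices) = 14.31·1160 + 27.10·163 + 48.52·146 + 34.10·1254 = 70862.22.
Real growth = 70862.22/58526.21 − 1 = 0.2108.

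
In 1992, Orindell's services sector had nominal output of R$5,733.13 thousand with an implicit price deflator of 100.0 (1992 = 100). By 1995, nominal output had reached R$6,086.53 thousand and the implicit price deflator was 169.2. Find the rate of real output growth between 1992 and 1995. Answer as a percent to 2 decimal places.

Deflate each year: 1992 → 5733.13/1.000 = 5733.13; 1995 → 6086.53/1.692 = 3597.24.
So real output changed by 3597.24/5733.13 − 1 = -0.3726, i.e. -37.26%.

-37.26%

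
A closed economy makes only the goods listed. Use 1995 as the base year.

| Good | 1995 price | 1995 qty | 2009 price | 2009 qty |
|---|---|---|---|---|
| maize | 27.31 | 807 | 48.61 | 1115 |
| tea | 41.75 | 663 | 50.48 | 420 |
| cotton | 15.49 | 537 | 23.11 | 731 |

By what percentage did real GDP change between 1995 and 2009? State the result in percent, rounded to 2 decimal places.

2.19%

Real GDP 1995 = Nominal GDP 1995 = 27.31·807 + 41.75·663 + 15.49·537 = 58037.55.
Real GDP 2009 (at 1995 prices) = 27.31·1115 + 41.75·420 + 15.49·731 = 59308.84.
Real growth = 59308.84/58037.55 − 1 = 0.0219.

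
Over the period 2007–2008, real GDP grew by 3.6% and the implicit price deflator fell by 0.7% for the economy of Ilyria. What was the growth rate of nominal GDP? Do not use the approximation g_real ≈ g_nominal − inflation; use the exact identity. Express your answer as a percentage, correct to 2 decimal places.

2.87%

(1 + g_nom) = (1 + g_real)(1 + π) = 1.0360 × 0.9930 = 1.02875.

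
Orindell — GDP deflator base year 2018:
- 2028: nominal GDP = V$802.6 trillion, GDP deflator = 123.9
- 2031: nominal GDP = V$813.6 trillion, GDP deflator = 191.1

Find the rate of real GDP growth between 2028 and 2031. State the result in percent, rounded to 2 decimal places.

-34.28%

Deflate each year: 2028 → 802.6/1.239 = 647.78; 2031 → 813.6/1.911 = 425.75.
So real GDP changed by 425.75/647.78 − 1 = -0.3428, i.e. -34.28%.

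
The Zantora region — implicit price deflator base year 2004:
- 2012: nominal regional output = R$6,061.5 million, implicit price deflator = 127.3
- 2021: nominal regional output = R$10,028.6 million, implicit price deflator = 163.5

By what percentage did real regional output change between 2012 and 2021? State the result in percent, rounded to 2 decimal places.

28.82%

Deflate each year: 2012 → 6061.5/1.273 = 4761.59; 2021 → 10028.6/1.635 = 6133.70.
So real regional output changed by 6133.70/4761.59 − 1 = 0.2882, i.e. 28.82%.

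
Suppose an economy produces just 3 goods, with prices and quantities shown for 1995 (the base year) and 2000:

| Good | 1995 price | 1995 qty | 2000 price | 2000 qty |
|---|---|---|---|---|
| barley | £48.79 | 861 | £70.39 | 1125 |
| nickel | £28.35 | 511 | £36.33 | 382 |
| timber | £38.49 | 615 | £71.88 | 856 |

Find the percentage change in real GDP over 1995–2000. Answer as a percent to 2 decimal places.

23.08%

Real GDP 1995 = Nominal GDP 1995 = 48.79·861 + 28.35·511 + 38.49·615 = 80166.39.
Real GDP 2000 (at 1995 prices) = 48.79·1125 + 28.35·382 + 38.49·856 = 98665.89.
Real growth = 98665.89/80166.39 − 1 = 0.2308.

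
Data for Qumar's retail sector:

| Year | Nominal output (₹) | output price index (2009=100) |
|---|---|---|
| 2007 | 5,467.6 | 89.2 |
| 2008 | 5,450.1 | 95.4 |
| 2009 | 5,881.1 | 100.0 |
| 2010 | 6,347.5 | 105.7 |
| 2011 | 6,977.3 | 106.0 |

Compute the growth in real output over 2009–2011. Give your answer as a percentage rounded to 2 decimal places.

11.92%

Real output 2009 = 5881.1/1.000 = 5881.10.
Real output 2011 = 6977.3/1.060 = 6582.36.
Change = 6582.36/5881.10 − 1 = 0.1192.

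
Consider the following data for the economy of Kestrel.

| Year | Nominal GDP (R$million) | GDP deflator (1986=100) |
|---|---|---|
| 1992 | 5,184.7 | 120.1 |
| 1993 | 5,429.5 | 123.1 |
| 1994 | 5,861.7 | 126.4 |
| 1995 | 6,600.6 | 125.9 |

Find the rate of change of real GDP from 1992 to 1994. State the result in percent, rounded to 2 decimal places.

7.42%

Real GDP 1992 = 5184.7/1.201 = 4316.99.
Real GDP 1994 = 5861.7/1.264 = 4637.42.
Change = 4637.42/4316.99 − 1 = 0.0742.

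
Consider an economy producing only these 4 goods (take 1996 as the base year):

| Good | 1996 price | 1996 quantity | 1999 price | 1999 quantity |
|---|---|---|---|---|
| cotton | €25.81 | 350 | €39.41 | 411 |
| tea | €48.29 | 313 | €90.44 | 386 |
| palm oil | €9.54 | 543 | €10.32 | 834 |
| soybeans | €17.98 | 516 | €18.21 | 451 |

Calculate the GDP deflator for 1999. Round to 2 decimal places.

149.91

Nominal GDP 1999 = 39.41·411 + 90.44·386 + 10.32·834 + 18.21·451 = 67926.94.
Real GDP 1999 (at 1996 prices) = 25.81·411 + 48.29·386 + 9.54·834 + 17.98·451 = 45313.19.
Deflator = Nominal/Real × 100 = 67926.94/45313.19 × 100 = 149.905.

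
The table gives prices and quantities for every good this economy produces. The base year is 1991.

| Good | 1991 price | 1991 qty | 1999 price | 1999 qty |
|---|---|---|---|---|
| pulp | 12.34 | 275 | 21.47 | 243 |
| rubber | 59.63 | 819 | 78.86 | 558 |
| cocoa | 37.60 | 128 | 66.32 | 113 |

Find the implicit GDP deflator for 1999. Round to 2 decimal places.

Nominal GDP 1999 = 21.47·243 + 78.86·558 + 66.32·113 = 56715.25.
Real GDP 1999 (at 1991 prices) = 12.34·243 + 59.63·558 + 37.60·113 = 40520.96.
Deflator = Nominal/Real × 100 = 56715.25/40520.96 × 100 = 139.965.

139.97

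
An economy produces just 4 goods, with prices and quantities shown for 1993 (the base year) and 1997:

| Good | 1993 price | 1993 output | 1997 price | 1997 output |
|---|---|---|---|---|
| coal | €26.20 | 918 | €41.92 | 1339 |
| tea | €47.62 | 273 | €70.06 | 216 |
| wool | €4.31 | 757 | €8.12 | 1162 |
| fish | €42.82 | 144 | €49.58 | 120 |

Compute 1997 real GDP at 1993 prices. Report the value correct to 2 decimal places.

Real GDP 1997 = Σ (p_1993 × q_1997) = 26.20·1339 + 47.62·216 + 4.31·1162 + 42.82·120 = 55514.34.

€55514.34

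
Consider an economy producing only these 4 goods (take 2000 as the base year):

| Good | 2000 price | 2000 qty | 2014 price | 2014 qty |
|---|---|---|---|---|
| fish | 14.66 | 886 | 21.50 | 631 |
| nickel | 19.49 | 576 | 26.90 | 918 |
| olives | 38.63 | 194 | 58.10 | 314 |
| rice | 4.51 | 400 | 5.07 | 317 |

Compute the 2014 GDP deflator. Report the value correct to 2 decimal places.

142.77

Nominal GDP 2014 = 21.50·631 + 26.90·918 + 58.10·314 + 5.07·317 = 58111.29.
Real GDP 2014 (at 2000 prices) = 14.66·631 + 19.49·918 + 38.63·314 + 4.51·317 = 40701.77.
Deflator = Nominal/Real × 100 = 58111.29/40701.77 × 100 = 142.773.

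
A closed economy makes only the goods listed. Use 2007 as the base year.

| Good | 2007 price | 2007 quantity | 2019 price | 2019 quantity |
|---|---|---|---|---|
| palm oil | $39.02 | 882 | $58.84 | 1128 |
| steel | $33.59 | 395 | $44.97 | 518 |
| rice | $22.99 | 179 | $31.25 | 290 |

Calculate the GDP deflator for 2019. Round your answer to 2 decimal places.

145.02

Nominal GDP 2019 = 58.84·1128 + 44.97·518 + 31.25·290 = 98728.48.
Real GDP 2019 (at 2007 prices) = 39.02·1128 + 33.59·518 + 22.99·290 = 68081.28.
Deflator = Nominal/Real × 100 = 98728.48/68081.28 × 100 = 145.016.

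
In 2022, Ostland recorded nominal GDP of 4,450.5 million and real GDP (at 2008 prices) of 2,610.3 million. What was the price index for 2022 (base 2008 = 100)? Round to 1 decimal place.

170.5

price index = (Nominal / Real) × 100 = 4450.5 / 2610.3 × 100 = 170.50.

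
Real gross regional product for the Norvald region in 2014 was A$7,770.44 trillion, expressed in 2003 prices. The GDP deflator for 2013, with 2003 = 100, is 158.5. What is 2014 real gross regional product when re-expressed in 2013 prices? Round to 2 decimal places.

A$12,316.15 trillion

Real gross regional product in 2013 prices = Real gross regional product in 2003 prices × (P_2013/P_2003) = 7770.44 × 1.585 = 12316.15.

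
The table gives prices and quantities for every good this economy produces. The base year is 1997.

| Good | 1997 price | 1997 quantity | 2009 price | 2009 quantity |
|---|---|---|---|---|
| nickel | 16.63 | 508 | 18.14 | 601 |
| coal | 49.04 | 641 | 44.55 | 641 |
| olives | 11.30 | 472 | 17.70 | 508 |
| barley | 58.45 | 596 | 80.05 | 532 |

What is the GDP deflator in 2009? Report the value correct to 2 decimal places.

Nominal GDP 2009 = 18.14·601 + 44.55·641 + 17.70·508 + 80.05·532 = 91036.89.
Real GDP 2009 (at 1997 prices) = 16.63·601 + 49.04·641 + 11.30·508 + 58.45·532 = 78265.07.
Deflator = Nominal/Real × 100 = 91036.89/78265.07 × 100 = 116.319.

116.32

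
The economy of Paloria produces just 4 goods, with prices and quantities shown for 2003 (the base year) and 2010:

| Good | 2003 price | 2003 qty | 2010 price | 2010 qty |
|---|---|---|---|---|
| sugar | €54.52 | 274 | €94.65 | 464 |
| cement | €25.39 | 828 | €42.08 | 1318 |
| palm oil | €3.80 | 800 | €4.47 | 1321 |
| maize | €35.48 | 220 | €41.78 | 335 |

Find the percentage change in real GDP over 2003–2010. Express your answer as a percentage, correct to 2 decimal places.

Real GDP 2003 = Nominal GDP 2003 = 54.52·274 + 25.39·828 + 3.80·800 + 35.48·220 = 46807.00.
Real GDP 2010 (at 2003 prices) = 54.52·464 + 25.39·1318 + 3.80·1321 + 35.48·335 = 75666.90.
Real growth = 75666.90/46807.00 − 1 = 0.6166.

61.66%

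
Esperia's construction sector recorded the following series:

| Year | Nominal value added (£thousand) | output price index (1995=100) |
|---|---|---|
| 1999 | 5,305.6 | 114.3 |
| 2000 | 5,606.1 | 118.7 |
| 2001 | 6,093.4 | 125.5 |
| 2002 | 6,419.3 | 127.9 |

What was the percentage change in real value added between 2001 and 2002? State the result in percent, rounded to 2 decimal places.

Real value added 2001 = 6093.4/1.255 = 4855.30.
Real value added 2002 = 6419.3/1.279 = 5019.00.
Change = 5019.00/4855.30 − 1 = 0.0337.

3.37%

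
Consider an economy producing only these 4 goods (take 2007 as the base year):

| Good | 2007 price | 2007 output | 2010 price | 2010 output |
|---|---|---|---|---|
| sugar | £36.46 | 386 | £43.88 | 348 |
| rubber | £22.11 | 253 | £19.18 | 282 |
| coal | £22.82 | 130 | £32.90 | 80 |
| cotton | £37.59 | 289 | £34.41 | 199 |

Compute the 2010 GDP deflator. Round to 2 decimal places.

106.84

Nominal GDP 2010 = 43.88·348 + 19.18·282 + 32.90·80 + 34.41·199 = 30158.59.
Real GDP 2010 (at 2007 prices) = 36.46·348 + 22.11·282 + 22.82·80 + 37.59·199 = 28229.11.
Deflator = Nominal/Real × 100 = 30158.59/28229.11 × 100 = 106.835.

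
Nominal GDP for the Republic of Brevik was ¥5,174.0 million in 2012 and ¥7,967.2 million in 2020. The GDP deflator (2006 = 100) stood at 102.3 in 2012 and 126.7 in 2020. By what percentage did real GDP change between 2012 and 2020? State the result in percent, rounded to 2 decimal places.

24.33%

Deflate each year: 2012 → 5174.0/1.023 = 5057.67; 2020 → 7967.2/1.267 = 6288.24.
So real GDP changed by 6288.24/5057.67 − 1 = 0.2433, i.e. 24.33%.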